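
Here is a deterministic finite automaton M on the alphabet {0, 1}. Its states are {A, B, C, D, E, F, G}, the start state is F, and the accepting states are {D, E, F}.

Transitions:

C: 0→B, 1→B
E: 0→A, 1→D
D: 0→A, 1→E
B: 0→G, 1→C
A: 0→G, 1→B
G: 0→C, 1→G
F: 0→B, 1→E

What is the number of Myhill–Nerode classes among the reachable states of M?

All states are reachable from the start state.
Start with accepting vs non-accepting: {D,E,F} | {A,B,C,G}.
The partition is now stable with 2 blocks: {D,E,F} | {A,B,C,G}.

2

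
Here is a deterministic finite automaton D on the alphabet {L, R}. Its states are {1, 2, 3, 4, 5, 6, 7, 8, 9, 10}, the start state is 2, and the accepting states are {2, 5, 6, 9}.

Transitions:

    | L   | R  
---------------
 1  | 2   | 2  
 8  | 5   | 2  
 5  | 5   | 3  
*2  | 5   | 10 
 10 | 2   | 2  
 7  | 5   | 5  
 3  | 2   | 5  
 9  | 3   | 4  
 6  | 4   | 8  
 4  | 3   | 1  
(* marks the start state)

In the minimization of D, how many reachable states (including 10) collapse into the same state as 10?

Reachable states from the start: {2,3,5,10}. Unreachable: {1,4,6,7,8,9} — drop them.
P0 = {2,5} | {3,10}.
The partition is now stable with 2 blocks: {2,5} | {3,10}.
State 10 belongs to the block {3,10}, which has 2 states.

2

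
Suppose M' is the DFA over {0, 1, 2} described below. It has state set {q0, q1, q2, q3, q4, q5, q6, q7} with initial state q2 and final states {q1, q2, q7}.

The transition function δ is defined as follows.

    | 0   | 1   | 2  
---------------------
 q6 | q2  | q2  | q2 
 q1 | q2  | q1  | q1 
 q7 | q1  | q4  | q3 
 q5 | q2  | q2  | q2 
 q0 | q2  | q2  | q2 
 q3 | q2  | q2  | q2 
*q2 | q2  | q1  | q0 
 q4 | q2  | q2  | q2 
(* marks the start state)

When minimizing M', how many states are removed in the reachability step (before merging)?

Starting at q2 and following transitions, the reachable set is {q0, q1, q2}. That leaves q3, q4, q5, q6, q7 unreachable — 5 in total.

5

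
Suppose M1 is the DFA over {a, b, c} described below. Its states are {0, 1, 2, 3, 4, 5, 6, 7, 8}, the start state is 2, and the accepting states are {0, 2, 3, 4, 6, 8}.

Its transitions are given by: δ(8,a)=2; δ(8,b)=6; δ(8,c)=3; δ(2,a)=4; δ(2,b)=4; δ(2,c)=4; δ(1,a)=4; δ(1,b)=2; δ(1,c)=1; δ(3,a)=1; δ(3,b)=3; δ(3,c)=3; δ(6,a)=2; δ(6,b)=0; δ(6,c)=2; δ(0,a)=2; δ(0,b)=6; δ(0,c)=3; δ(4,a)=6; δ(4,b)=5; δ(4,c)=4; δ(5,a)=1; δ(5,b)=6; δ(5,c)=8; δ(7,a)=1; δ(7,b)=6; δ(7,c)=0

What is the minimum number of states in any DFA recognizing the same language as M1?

States {7} cannot be reached from the start state, so discard them.
Initial partition by acceptance: {0,2,3,4,6,8} | {1,5}.
On input a, block {0,2,3,4,6,8} splits into {0,2,4,6,8} and {3}.
Refine {0,2,4,6,8} on symbol b: members go to different blocks, giving {0,2,6,8} and {4}.
Split {0,2,6,8} by δ(·,a) → {0,6,8} and {2}.
Refine {0,6,8} on symbol c: members go to different blocks, giving {0,8} and {6}.
Refine {1,5} on symbol a: members go to different blocks, giving {1} and {5}.
Stable partition: {0,8} | {1} | {3} | {4} | {2} | {6} | {5} — 7 equivalence classes.

7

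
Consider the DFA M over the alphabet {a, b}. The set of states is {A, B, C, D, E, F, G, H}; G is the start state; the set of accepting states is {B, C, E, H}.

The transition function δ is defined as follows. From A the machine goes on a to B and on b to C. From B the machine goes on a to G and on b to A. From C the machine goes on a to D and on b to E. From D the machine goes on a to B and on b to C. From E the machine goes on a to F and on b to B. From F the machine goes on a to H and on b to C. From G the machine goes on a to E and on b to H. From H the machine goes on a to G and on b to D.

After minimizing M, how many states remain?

5

All states are reachable from the start state.
P0 = {B,C,E,H} | {A,D,F,G}.
On input b, block {B,C,E,H} splits into {B,H} and {C,E}.
Refine {A,D,F,G} on symbol a: members go to different blocks, giving {A,D,F} and {G}.
Split {C,E} by δ(·,b) → {C} and {E}.
Stable partition: {B,H} | {A,D,F} | {C} | {G} | {E} — 5 equivalence classes.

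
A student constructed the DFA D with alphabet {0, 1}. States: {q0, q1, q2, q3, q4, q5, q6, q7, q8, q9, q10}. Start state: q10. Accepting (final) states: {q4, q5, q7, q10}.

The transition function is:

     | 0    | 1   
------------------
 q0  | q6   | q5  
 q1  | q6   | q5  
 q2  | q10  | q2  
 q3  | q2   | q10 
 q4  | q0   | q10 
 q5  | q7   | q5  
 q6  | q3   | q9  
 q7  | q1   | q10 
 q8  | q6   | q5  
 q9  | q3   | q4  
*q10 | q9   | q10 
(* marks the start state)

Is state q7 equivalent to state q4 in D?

First remove the unreachable states {q8}; 10 states remain.
Start with accepting vs non-accepting: {q4,q5,q7,q10} | {q0,q1,q2,q3,q6,q9}.
Refine {q4,q5,q7,q10} on symbol 0: members go to different blocks, giving {q4,q7,q10} and {q5}.
Refine {q0,q1,q2,q3,q6,q9} on symbol 0: members go to different blocks, giving {q0,q1,q3,q6,q9} and {q2}.
On input 0, block {q0,q1,q3,q6,q9} splits into {q0,q1,q6,q9} and {q3}.
On input 0, block {q0,q1,q6,q9} splits into {q0,q1} and {q6,q9}.
Split {q4,q7,q10} by δ(·,0) → {q4,q7} and {q10}.
Refine {q6,q9} on symbol 1: members go to different blocks, giving {q6} and {q9}.
The partition is now stable with 8 blocks: {q4,q7} | {q0,q1} | {q5} | {q2} | {q3} | {q6} | {q10} | {q9}.
q7 and q4 lie in the same block of the stable partition, so they are equivalent — no string distinguishes them.

Yes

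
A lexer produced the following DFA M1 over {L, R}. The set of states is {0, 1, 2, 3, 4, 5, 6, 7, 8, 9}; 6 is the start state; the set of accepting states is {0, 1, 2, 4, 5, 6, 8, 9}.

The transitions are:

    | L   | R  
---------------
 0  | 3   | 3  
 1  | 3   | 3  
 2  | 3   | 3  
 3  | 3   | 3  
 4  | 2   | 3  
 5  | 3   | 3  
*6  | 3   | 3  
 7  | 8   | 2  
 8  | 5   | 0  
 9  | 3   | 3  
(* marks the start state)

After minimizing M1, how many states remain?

States {0,1,2,4,5,7,8,9} cannot be reached from the start state, so discard them.
Start with accepting vs non-accepting: {6} | {3}.
Stable partition: {6} | {3} — 2 equivalence classes.

2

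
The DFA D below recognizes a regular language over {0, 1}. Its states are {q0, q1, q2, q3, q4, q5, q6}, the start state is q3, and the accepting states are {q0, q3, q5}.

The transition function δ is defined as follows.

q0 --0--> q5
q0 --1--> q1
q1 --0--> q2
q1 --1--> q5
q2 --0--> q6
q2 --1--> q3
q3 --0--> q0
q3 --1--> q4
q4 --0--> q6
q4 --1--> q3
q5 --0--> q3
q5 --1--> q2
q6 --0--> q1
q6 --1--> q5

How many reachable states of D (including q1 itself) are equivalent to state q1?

All states are reachable from the start state.
P0 = {q0,q3,q5} | {q1,q2,q4,q6}.
No further refinement is possible. Final partition (2 blocks): {q0,q3,q5} | {q1,q2,q4,q6}.
The equivalence class containing q1 is {q1,q2,q4,q6}, of size 4.

4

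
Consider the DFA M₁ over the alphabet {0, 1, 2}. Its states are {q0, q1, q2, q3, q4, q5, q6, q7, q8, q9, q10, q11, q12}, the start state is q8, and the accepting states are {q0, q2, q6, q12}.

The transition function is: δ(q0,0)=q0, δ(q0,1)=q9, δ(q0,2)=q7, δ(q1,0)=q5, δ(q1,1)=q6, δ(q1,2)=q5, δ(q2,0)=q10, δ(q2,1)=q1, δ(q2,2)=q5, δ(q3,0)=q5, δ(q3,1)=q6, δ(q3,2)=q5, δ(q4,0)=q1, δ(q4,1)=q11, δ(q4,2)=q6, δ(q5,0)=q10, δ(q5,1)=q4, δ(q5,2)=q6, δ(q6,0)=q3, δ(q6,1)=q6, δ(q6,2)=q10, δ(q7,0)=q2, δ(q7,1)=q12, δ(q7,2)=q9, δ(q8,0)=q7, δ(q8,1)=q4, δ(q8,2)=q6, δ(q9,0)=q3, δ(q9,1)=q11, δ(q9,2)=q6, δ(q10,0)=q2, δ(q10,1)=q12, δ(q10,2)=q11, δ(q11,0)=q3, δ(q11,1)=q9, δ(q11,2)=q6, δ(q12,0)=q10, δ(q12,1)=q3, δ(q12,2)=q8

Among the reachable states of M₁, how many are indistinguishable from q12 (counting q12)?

First remove the unreachable states {q0}; 12 states remain.
P0 = {q2,q6,q12} | {q1,q3,q4,q5,q7,q8,q9,q10,q11}.
Split {q2,q6,q12} by δ(·,1) → {q2,q12} and {q6}.
Refine {q1,q3,q4,q5,q7,q8,q9,q10,q11} on symbol 0: members go to different blocks, giving {q1,q3,q4,q5,q8,q9,q11} and {q7,q10}.
On input 0, block {q1,q3,q4,q5,q8,q9,q11} splits into {q1,q3,q4,q9,q11} and {q5,q8}.
Refine {q1,q3,q4,q9,q11} on symbol 0: members go to different blocks, giving {q4,q9,q11} and {q1,q3}.
No further refinement is possible. Final partition (6 blocks): {q2,q12} | {q4,q9,q11} | {q6} | {q7,q10} | {q5,q8} | {q1,q3}.
State q12 belongs to the block {q2,q12}, which has 2 states.

2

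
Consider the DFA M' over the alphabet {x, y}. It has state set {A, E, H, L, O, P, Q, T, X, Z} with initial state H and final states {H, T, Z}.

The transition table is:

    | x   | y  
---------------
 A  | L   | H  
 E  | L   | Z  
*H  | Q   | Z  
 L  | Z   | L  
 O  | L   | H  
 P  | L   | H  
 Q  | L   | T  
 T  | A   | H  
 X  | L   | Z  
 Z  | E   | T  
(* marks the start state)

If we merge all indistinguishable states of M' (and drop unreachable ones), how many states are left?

3

Reachable states from the start: {A,E,H,L,Q,T,Z}. Unreachable: {O,P,X} — drop them.
P0 = {H,T,Z} | {A,E,L,Q}.
Refine {A,E,L,Q} on symbol x: members go to different blocks, giving {A,E,Q} and {L}.
No further refinement is possible. Final partition (3 blocks): {H,T,Z} | {A,E,Q} | {L}.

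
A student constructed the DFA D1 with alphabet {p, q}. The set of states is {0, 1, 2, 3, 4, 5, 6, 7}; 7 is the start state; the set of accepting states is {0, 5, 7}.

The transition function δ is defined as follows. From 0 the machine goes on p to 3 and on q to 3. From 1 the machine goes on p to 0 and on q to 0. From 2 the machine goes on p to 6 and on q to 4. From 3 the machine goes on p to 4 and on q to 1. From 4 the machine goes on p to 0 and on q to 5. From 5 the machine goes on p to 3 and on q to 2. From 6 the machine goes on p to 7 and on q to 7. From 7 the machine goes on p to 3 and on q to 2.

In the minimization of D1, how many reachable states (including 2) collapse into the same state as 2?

Every state is reachable, so we keep all 8.
Start with accepting vs non-accepting: {0,5,7} | {1,2,3,4,6}.
On input p, block {1,2,3,4,6} splits into {1,4,6} and {2,3}.
The partition is now stable with 3 blocks: {0,5,7} | {1,4,6} | {2,3}.
State 2 belongs to the block {2,3}, which has 2 states.

2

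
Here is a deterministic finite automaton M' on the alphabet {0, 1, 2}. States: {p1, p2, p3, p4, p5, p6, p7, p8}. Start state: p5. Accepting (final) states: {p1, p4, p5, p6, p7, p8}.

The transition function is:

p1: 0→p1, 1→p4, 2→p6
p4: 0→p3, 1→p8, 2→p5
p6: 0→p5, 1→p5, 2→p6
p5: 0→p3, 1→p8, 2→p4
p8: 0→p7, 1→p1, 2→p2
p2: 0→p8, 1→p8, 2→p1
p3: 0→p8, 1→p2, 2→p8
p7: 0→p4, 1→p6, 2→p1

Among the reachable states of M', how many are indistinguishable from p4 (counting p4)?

Every state is reachable, so we keep all 8.
P0 = {p1,p4,p5,p6,p7,p8} | {p2,p3}.
On input 0, block {p1,p4,p5,p6,p7,p8} splits into {p1,p6,p7,p8} and {p4,p5}.
Split {p1,p6,p7,p8} by δ(·,0) → {p1,p8} and {p6,p7}.
On input 0, block {p1,p8} splits into {p1} and {p8}.
Split {p2,p3} by δ(·,1) → {p2} and {p3}.
On input 1, block {p6,p7} splits into {p6} and {p7}.
Stable partition: {p1} | {p2} | {p4,p5} | {p6} | {p8} | {p3} | {p7} — 7 equivalence classes.
State p4 belongs to the block {p4,p5}, which has 2 states.

2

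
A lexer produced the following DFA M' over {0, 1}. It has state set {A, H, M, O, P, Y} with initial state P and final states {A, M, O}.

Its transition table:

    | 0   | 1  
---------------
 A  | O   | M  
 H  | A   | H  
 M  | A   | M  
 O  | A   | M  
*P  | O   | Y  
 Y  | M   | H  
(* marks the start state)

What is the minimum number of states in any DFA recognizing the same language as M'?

Initial partition by acceptance: {A,M,O} | {H,P,Y}.
Stable partition: {A,M,O} | {H,P,Y} — 2 equivalence classes.

2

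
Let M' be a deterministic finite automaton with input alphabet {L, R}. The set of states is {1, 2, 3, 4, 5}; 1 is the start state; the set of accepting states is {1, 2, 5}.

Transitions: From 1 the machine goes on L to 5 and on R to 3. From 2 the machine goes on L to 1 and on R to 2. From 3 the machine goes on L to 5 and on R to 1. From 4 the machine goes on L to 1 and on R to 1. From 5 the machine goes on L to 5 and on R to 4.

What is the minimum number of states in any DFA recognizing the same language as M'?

2

Reachable states from the start: {1,3,4,5}. Unreachable: {2} — drop them.
Start with accepting vs non-accepting: {1,5} | {3,4}.
No further refinement is possible. Final partition (2 blocks): {1,5} | {3,4}.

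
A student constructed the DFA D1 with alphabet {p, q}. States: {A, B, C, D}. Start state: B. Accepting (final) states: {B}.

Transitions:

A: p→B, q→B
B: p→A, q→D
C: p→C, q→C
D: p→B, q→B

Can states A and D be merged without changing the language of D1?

Reachable states from the start: {A,B,D}. Unreachable: {C} — drop them.
P0 = {B} | {A,D}.
No further refinement is possible. Final partition (2 blocks): {B} | {A,D}.
A and D lie in the same block of the stable partition, so they are equivalent — no string distinguishes them.

Yes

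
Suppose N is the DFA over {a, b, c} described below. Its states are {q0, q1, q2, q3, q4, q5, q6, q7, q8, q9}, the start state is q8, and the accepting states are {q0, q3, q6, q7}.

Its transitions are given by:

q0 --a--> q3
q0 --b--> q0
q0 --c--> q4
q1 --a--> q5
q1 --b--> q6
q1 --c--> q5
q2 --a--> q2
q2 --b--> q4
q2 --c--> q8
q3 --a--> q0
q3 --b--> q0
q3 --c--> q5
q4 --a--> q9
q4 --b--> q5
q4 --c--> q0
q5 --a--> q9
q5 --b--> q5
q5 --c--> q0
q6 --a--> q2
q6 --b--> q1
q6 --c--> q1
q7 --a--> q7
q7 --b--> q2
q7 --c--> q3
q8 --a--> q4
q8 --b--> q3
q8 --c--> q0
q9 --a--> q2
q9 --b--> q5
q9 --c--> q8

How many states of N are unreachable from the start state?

3

No path from q8 leads to q1, q6, q7; the other 7 states are all reachable.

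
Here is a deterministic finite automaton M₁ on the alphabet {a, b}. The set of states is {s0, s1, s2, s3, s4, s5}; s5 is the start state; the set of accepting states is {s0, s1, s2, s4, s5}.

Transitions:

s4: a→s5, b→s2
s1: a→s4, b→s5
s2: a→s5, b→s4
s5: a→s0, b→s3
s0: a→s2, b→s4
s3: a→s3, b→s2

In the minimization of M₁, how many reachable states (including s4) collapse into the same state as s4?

First remove the unreachable states {s1}; 5 states remain.
P0 = {s0,s2,s4,s5} | {s3}.
Refine {s0,s2,s4,s5} on symbol b: members go to different blocks, giving {s0,s2,s4} and {s5}.
Refine {s0,s2,s4} on symbol a: members go to different blocks, giving {s2,s4} and {s0}.
No further refinement is possible. Final partition (4 blocks): {s2,s4} | {s3} | {s5} | {s0}.
The equivalence class containing s4 is {s2,s4}, of size 2.

2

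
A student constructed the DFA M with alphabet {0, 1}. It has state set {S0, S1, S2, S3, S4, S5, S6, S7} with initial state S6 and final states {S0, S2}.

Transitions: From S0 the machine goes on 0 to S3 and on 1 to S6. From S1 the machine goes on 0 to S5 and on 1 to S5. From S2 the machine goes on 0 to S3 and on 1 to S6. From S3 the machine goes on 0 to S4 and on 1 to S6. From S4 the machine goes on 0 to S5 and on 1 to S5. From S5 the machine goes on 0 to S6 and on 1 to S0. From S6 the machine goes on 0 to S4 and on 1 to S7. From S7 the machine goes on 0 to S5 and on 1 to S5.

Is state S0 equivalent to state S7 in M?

No

Reachable states from the start: {S0,S3,S4,S5,S6,S7}. Unreachable: {S1,S2} — drop them.
Start with accepting vs non-accepting: {S0} | {S3,S4,S5,S6,S7}.
On input 1, block {S3,S4,S5,S6,S7} splits into {S3,S4,S6,S7} and {S5}.
Split {S3,S4,S6,S7} by δ(·,0) → {S3,S6} and {S4,S7}.
Split {S3,S6} by δ(·,1) → {S3} and {S6}.
Stable partition: {S0} | {S3} | {S5} | {S4,S7} | {S6} — 5 equivalence classes.
S0 and S7 end up in different blocks, so they are distinguishable. For instance, the string 'ε' is accepted from only S0.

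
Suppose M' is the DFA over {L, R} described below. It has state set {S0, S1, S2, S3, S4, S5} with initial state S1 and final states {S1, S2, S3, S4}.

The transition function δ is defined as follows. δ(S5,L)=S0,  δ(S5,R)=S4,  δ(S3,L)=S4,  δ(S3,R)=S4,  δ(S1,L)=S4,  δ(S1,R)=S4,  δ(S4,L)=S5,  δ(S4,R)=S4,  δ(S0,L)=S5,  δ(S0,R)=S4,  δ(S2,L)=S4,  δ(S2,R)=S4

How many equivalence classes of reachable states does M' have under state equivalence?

Reachable states from the start: {S0,S1,S4,S5}. Unreachable: {S2,S3} — drop them.
Initial partition by acceptance: {S1,S4} | {S0,S5}.
On input L, block {S1,S4} splits into {S1} and {S4}.
Stable partition: {S1} | {S0,S5} | {S4} — 3 equivalence classes.

3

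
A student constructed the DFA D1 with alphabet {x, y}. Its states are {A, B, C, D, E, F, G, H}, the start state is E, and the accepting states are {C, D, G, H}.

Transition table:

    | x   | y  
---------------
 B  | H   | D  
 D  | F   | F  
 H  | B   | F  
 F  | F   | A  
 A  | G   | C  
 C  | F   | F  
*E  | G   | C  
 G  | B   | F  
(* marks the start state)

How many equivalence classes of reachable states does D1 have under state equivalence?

4

All states are reachable from the start state.
P0 = {C,D,G,H} | {A,B,E,F}.
Refine {A,B,E,F} on symbol x: members go to different blocks, giving {A,B,E} and {F}.
Refine {C,D,G,H} on symbol x: members go to different blocks, giving {C,D} and {G,H}.
No further refinement is possible. Final partition (4 blocks): {C,D} | {A,B,E} | {F} | {G,H}.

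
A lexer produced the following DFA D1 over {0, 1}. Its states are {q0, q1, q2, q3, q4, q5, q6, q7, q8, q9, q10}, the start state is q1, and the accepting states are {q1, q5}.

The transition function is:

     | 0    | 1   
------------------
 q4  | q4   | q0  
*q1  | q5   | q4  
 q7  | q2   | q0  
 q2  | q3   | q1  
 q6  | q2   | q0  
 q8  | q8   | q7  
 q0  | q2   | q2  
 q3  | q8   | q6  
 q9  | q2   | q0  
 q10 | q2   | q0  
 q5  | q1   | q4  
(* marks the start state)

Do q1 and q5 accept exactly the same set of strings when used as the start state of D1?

States {q9,q10} cannot be reached from the start state, so discard them.
Start with accepting vs non-accepting: {q1,q5} | {q0,q2,q3,q4,q6,q7,q8}.
Split {q0,q2,q3,q4,q6,q7,q8} by δ(·,1) → {q0,q3,q4,q6,q7,q8} and {q2}.
Split {q0,q3,q4,q6,q7,q8} by δ(·,0) → {q0,q6,q7} and {q3,q4,q8}.
Split {q0,q6,q7} by δ(·,1) → {q6,q7} and {q0}.
Refine {q3,q4,q8} on symbol 1: members go to different blocks, giving {q3,q8} and {q4}.
No further refinement is possible. Final partition (6 blocks): {q1,q5} | {q6,q7} | {q2} | {q3,q8} | {q0} | {q4}.
q1 and q5 lie in the same block of the stable partition, so they are equivalent — no string distinguishes them.

Yes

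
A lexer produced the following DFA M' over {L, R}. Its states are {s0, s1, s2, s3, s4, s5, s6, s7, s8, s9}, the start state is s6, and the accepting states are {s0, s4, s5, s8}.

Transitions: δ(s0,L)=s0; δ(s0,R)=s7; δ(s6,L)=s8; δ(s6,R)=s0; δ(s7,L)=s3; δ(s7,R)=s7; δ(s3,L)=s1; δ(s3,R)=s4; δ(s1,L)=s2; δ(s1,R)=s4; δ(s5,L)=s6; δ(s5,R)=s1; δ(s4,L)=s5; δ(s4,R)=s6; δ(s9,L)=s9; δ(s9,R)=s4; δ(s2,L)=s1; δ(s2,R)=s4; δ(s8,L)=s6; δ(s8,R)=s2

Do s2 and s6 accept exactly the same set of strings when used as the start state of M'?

No

States {s9} cannot be reached from the start state, so discard them.
P0 = {s0,s4,s5,s8} | {s1,s2,s3,s6,s7}.
On input L, block {s0,s4,s5,s8} splits into {s0,s4} and {s5,s8}.
Refine {s0,s4} on symbol L: members go to different blocks, giving {s0} and {s4}.
On input L, block {s1,s2,s3,s6,s7} splits into {s1,s2,s3,s7} and {s6}.
Split {s1,s2,s3,s7} by δ(·,R) → {s1,s2,s3} and {s7}.
The partition is now stable with 6 blocks: {s0} | {s1,s2,s3} | {s5,s8} | {s4} | {s6} | {s7}.
s2 and s6 end up in different blocks, so they are distinguishable. For instance, the string 'L' is accepted from only s6.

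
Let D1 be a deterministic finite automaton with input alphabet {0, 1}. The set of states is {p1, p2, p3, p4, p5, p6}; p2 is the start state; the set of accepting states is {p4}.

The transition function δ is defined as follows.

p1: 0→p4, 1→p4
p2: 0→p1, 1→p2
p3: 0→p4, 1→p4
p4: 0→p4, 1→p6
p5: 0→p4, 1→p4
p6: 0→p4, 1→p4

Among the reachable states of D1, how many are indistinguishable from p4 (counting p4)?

Reachable states from the start: {p1,p2,p4,p6}. Unreachable: {p3,p5} — drop them.
P0 = {p4} | {p1,p2,p6}.
Refine {p1,p2,p6} on symbol 0: members go to different blocks, giving {p1,p6} and {p2}.
No further refinement is possible. Final partition (3 blocks): {p4} | {p1,p6} | {p2}.
The equivalence class containing p4 is {p4}, of size 1.

1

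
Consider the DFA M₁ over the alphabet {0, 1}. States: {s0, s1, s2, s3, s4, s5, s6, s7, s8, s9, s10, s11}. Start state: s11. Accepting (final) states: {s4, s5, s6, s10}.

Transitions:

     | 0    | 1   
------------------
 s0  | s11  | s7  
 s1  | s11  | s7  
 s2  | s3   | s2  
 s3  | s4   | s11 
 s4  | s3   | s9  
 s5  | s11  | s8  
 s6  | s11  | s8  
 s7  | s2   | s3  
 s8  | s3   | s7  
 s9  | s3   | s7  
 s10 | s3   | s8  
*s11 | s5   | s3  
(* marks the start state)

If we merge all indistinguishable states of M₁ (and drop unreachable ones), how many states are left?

5

Reachable states from the start: {s2,s3,s4,s5,s7,s8,s9,s11}. Unreachable: {s0,s1,s6,s10} — drop them.
Start with accepting vs non-accepting: {s4,s5} | {s2,s3,s7,s8,s9,s11}.
Refine {s2,s3,s7,s8,s9,s11} on symbol 0: members go to different blocks, giving {s2,s7,s8,s9} and {s3,s11}.
Refine {s2,s7,s8,s9} on symbol 0: members go to different blocks, giving {s2,s8,s9} and {s7}.
On input 1, block {s2,s8,s9} splits into {s8,s9} and {s2}.
The partition is now stable with 5 blocks: {s4,s5} | {s8,s9} | {s3,s11} | {s7} | {s2}.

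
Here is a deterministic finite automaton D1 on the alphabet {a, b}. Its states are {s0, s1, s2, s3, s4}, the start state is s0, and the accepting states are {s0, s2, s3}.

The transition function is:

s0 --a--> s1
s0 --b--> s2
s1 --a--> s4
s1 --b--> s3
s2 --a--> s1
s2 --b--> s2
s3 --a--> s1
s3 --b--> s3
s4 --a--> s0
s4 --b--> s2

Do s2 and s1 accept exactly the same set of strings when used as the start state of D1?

No

Every state is reachable, so we keep all 5.
Initial partition by acceptance: {s0,s2,s3} | {s1,s4}.
Refine {s1,s4} on symbol a: members go to different blocks, giving {s1} and {s4}.
The partition is now stable with 3 blocks: {s0,s2,s3} | {s1} | {s4}.
s2 and s1 end up in different blocks, so they are distinguishable. For instance, the string 'ε' is accepted from only s2.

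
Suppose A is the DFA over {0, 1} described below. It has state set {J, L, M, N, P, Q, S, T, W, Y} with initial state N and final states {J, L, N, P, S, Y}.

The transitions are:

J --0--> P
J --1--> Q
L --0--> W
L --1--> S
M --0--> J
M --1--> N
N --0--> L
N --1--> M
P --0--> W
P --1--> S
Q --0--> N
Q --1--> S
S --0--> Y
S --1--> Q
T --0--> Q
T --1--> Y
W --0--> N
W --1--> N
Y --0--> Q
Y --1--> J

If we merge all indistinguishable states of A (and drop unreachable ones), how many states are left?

3

First remove the unreachable states {T}; 9 states remain.
P0 = {J,L,N,P,S,Y} | {M,Q,W}.
On input 0, block {J,L,N,P,S,Y} splits into {L,P,Y} and {J,N,S}.
No further refinement is possible. Final partition (3 blocks): {L,P,Y} | {M,Q,W} | {J,N,S}.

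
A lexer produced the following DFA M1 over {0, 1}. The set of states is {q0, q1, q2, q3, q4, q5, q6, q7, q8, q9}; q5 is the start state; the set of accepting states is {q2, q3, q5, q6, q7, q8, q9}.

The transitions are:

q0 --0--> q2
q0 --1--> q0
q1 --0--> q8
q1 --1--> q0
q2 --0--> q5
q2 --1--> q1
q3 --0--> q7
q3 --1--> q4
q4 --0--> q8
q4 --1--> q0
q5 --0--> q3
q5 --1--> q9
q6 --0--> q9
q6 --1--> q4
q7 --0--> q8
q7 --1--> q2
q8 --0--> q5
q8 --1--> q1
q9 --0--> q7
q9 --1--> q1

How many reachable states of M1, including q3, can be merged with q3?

Reachable states from the start: {q0,q1,q2,q3,q4,q5,q7,q8,q9}. Unreachable: {q6} — drop them.
Start with accepting vs non-accepting: {q2,q3,q5,q7,q8,q9} | {q0,q1,q4}.
On input 1, block {q2,q3,q5,q7,q8,q9} splits into {q2,q3,q8,q9} and {q5,q7}.
The partition is now stable with 3 blocks: {q2,q3,q8,q9} | {q0,q1,q4} | {q5,q7}.
State q3 belongs to the block {q2,q3,q8,q9}, which has 4 states.

4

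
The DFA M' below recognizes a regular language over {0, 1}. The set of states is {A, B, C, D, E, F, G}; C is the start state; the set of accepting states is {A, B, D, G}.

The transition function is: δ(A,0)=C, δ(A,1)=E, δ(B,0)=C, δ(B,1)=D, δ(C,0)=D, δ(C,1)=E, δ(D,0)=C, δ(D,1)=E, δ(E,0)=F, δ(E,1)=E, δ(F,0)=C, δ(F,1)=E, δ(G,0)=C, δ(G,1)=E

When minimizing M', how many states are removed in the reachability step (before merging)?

3

Starting at C and following transitions, the reachable set is {C, D, E, F}. That leaves A, B, G unreachable — 3 in total.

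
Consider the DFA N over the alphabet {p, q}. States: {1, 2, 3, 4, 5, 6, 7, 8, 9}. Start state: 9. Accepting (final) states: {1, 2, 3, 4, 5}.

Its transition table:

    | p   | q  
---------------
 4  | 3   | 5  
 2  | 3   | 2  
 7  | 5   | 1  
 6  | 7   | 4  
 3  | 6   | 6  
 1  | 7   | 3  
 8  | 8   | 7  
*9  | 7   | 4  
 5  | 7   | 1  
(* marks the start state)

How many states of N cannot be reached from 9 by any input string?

No path from 9 leads to 2, 8; the other 7 states are all reachable.

2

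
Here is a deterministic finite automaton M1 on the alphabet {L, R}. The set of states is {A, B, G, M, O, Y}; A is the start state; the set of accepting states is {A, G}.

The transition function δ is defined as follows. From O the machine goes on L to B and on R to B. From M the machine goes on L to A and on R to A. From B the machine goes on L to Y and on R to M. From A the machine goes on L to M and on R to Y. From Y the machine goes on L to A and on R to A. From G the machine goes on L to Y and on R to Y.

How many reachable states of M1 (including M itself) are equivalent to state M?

2

Reachable states from the start: {A,M,Y}. Unreachable: {B,G,O} — drop them.
Initial partition by acceptance: {A} | {M,Y}.
No further refinement is possible. Final partition (2 blocks): {A} | {M,Y}.
State M belongs to the block {M,Y}, which has 2 states.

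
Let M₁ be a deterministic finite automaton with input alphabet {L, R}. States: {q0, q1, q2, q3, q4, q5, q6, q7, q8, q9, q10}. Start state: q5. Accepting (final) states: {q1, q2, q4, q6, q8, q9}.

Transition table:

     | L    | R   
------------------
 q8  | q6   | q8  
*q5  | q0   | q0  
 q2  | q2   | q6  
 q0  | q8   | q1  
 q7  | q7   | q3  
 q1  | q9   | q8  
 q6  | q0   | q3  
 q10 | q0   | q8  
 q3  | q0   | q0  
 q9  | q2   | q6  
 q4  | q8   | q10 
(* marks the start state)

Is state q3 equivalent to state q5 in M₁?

States {q4,q7,q10} cannot be reached from the start state, so discard them.
Initial partition by acceptance: {q1,q2,q6,q8,q9} | {q0,q3,q5}.
Split {q1,q2,q6,q8,q9} by δ(·,L) → {q1,q2,q8,q9} and {q6}.
Split {q1,q2,q8,q9} by δ(·,L) → {q1,q2,q9} and {q8}.
Split {q1,q2,q9} by δ(·,R) → {q2,q9} and {q1}.
On input L, block {q0,q3,q5} splits into {q3,q5} and {q0}.
The partition is now stable with 6 blocks: {q2,q9} | {q3,q5} | {q6} | {q8} | {q1} | {q0}.
q3 and q5 lie in the same block of the stable partition, so they are equivalent — no string distinguishes them.

Yes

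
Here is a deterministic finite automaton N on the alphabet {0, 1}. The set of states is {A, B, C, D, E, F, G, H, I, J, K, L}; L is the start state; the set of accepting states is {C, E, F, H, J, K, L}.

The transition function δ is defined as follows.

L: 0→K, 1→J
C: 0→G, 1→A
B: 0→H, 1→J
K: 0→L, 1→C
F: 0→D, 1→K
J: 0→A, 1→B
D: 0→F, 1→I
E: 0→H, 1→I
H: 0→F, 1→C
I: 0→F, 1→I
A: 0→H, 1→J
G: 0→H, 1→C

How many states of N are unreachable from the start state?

1

No path from L leads to E; the other 11 states are all reachable.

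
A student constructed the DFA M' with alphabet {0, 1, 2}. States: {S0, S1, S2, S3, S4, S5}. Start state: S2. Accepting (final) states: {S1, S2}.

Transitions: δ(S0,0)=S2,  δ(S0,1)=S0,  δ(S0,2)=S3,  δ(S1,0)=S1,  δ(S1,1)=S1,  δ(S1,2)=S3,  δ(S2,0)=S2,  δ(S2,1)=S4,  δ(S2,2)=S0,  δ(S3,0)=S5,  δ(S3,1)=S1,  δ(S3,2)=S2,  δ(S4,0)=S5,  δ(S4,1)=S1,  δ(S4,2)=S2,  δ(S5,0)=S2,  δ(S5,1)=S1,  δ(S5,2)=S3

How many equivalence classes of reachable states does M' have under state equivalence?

Initial partition by acceptance: {S1,S2} | {S0,S3,S4,S5}.
On input 1, block {S1,S2} splits into {S1} and {S2}.
Split {S0,S3,S4,S5} by δ(·,0) → {S0,S5} and {S3,S4}.
Split {S0,S5} by δ(·,1) → {S0} and {S5}.
The partition is now stable with 5 blocks: {S1} | {S0} | {S2} | {S3,S4} | {S5}.

5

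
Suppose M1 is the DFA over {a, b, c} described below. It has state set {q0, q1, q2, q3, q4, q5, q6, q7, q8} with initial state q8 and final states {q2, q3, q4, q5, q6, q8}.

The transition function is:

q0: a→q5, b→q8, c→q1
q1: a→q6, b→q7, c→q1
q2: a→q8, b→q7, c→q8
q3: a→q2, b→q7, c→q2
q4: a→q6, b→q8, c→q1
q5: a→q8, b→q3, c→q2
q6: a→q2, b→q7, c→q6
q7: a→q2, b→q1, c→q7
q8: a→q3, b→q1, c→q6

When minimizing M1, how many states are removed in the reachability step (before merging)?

3

Starting at q8 and following transitions, the reachable set is {q1, q2, q3, q6, q7, q8}. That leaves q0, q4, q5 unreachable — 3 in total.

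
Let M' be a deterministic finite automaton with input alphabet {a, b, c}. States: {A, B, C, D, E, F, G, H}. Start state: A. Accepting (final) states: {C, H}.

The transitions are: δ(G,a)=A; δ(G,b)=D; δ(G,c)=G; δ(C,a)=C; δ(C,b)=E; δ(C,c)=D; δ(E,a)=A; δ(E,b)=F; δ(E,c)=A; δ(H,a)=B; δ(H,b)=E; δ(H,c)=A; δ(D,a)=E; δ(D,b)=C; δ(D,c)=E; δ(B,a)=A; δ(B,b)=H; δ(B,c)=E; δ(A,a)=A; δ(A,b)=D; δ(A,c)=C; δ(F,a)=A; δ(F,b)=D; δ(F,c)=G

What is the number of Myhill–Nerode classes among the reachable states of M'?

Reachable states from the start: {A,C,D,E,F,G}. Unreachable: {B,H} — drop them.
P0 = {C} | {A,D,E,F,G}.
Refine {A,D,E,F,G} on symbol b: members go to different blocks, giving {A,E,F,G} and {D}.
Split {A,E,F,G} by δ(·,b) → {A,F,G} and {E}.
Split {A,F,G} by δ(·,c) → {F,G} and {A}.
No further refinement is possible. Final partition (5 blocks): {C} | {F,G} | {D} | {E} | {A}.

5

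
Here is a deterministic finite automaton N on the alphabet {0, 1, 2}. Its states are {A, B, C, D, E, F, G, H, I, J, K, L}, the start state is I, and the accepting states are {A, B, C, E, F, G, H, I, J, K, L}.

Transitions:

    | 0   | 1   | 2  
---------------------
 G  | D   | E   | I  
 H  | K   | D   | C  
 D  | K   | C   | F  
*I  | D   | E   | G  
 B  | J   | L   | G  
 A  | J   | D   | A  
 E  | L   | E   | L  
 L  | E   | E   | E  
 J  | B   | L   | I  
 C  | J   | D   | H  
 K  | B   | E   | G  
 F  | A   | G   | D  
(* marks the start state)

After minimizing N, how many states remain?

6

Start with accepting vs non-accepting: {A,B,C,E,F,G,H,I,J,K,L} | {D}.
Split {A,B,C,E,F,G,H,I,J,K,L} by δ(·,0) → {A,B,C,E,F,H,J,K,L} and {G,I}.
On input 1, block {A,B,C,E,F,H,J,K,L} splits into {B,E,J,K,L} and {A,C,H} and {F}.
On input 2, block {B,E,J,K,L} splits into {B,J,K} and {E,L}.
The partition is now stable with 6 blocks: {B,J,K} | {D} | {G,I} | {A,C,H} | {F} | {E,L}.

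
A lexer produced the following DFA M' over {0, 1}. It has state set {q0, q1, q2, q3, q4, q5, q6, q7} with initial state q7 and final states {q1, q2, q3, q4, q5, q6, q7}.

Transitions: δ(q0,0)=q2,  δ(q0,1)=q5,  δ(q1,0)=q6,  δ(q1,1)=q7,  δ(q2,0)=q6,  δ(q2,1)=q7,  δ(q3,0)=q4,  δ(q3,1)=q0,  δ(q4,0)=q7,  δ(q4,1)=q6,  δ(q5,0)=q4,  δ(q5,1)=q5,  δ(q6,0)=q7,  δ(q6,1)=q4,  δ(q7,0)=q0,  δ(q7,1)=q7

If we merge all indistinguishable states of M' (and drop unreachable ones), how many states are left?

First remove the unreachable states {q1,q3}; 6 states remain.
Start with accepting vs non-accepting: {q2,q4,q5,q6,q7} | {q0}.
Split {q2,q4,q5,q6,q7} by δ(·,0) → {q2,q4,q5,q6} and {q7}.
Split {q2,q4,q5,q6} by δ(·,0) → {q2,q5} and {q4,q6}.
Split {q2,q5} by δ(·,1) → {q2} and {q5}.
No further refinement is possible. Final partition (5 blocks): {q2} | {q0} | {q7} | {q4,q6} | {q5}.

5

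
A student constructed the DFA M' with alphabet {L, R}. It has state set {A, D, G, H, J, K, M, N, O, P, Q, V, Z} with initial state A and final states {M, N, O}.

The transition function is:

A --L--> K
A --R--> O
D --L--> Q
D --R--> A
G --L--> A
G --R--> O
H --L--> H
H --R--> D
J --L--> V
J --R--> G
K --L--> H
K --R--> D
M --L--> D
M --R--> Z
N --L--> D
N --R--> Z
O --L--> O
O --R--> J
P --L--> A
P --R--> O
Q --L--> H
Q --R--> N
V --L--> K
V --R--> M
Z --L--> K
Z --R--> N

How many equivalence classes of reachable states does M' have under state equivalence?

8

States {P} cannot be reached from the start state, so discard them.
Start with accepting vs non-accepting: {M,N,O} | {A,D,G,H,J,K,Q,V,Z}.
On input L, block {M,N,O} splits into {M,N} and {O}.
On input R, block {A,D,G,H,J,K,Q,V,Z} splits into {D,H,J,K} and {Q,V,Z} and {A,G}.
On input L, block {D,H,J,K} splits into {H,K} and {D,J}.
Split {A,G} by δ(·,L) → {A} and {G}.
Refine {D,J} on symbol R: members go to different blocks, giving {J} and {D}.
The partition is now stable with 8 blocks: {M,N} | {H,K} | {O} | {Q,V,Z} | {A} | {J} | {G} | {D}.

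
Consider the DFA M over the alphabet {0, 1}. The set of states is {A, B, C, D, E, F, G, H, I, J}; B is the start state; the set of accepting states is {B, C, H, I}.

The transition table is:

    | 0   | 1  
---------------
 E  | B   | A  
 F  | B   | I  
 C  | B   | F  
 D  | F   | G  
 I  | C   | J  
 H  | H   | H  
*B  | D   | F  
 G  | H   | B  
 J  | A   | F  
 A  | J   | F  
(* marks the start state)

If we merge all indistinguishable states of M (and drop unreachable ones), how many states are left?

First remove the unreachable states {E}; 9 states remain.
Initial partition by acceptance: {B,C,H,I} | {A,D,F,G,J}.
Refine {B,C,H,I} on symbol 0: members go to different blocks, giving {C,H,I} and {B}.
On input 0, block {C,H,I} splits into {H,I} and {C}.
Refine {H,I} on symbol 0: members go to different blocks, giving {H} and {I}.
Refine {A,D,F,G,J} on symbol 0: members go to different blocks, giving {A,D,J} and {F} and {G}.
Split {A,D,J} by δ(·,0) → {A,J} and {D}.
No further refinement is possible. Final partition (8 blocks): {H} | {A,J} | {B} | {C} | {I} | {F} | {G} | {D}.

8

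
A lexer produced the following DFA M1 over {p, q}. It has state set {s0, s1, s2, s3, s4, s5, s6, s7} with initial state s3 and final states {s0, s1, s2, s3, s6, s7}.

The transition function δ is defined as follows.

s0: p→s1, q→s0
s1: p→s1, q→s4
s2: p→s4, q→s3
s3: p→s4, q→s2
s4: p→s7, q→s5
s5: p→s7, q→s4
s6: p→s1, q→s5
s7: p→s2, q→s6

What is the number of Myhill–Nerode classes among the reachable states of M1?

4

States {s0} cannot be reached from the start state, so discard them.
Initial partition by acceptance: {s1,s2,s3,s6,s7} | {s4,s5}.
On input p, block {s1,s2,s3,s6,s7} splits into {s1,s6,s7} and {s2,s3}.
On input p, block {s1,s6,s7} splits into {s1,s6} and {s7}.
No further refinement is possible. Final partition (4 blocks): {s1,s6} | {s4,s5} | {s2,s3} | {s7}.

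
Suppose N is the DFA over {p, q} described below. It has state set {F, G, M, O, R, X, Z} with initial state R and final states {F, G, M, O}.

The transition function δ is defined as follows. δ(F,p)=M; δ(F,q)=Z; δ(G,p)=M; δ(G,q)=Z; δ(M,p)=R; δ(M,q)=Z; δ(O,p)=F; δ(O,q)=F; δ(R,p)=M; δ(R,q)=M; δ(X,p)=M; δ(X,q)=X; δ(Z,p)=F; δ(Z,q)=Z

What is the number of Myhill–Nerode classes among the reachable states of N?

First remove the unreachable states {G,O,X}; 4 states remain.
Start with accepting vs non-accepting: {F,M} | {R,Z}.
Refine {F,M} on symbol p: members go to different blocks, giving {F} and {M}.
On input p, block {R,Z} splits into {R} and {Z}.
The partition is now stable with 4 blocks: {F} | {R} | {M} | {Z}.

4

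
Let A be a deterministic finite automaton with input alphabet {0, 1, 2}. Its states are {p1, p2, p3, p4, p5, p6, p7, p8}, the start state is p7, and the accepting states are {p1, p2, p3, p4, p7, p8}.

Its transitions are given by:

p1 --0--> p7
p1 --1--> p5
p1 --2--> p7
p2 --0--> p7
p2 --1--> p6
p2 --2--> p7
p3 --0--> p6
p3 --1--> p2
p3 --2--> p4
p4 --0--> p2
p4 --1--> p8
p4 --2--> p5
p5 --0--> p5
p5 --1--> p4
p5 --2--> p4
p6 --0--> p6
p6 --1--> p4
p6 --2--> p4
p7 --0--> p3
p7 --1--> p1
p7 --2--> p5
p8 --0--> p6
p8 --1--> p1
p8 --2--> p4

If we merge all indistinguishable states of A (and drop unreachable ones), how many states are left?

Every state is reachable, so we keep all 8.
P0 = {p1,p2,p3,p4,p7,p8} | {p5,p6}.
Refine {p1,p2,p3,p4,p7,p8} on symbol 0: members go to different blocks, giving {p1,p2,p4,p7} and {p3,p8}.
On input 0, block {p1,p2,p4,p7} splits into {p1,p2,p4} and {p7}.
On input 0, block {p1,p2,p4} splits into {p1,p2} and {p4}.
The partition is now stable with 5 blocks: {p1,p2} | {p5,p6} | {p3,p8} | {p7} | {p4}.

5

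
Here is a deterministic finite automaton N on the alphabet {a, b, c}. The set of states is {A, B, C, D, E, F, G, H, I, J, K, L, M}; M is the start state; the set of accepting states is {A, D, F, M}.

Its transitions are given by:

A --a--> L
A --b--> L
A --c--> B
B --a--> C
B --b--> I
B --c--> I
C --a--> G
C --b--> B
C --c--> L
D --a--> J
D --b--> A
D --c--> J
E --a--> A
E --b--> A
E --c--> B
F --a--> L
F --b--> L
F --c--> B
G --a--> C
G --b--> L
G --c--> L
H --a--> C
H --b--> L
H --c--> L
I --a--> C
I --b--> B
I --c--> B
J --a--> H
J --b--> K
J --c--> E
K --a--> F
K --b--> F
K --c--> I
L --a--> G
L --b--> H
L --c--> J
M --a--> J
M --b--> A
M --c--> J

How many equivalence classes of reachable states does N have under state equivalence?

First remove the unreachable states {D}; 12 states remain.
P0 = {A,F,M} | {B,C,E,G,H,I,J,K,L}.
Refine {A,F,M} on symbol b: members go to different blocks, giving {A,F} and {M}.
On input a, block {B,C,E,G,H,I,J,K,L} splits into {B,C,G,H,I,J,L} and {E,K}.
Split {B,C,G,H,I,J,L} by δ(·,b) → {B,C,G,H,I,L} and {J}.
Refine {B,C,G,H,I,L} on symbol c: members go to different blocks, giving {B,C,G,H,I} and {L}.
On input b, block {B,C,G,H,I} splits into {B,C,I} and {G,H}.
On input a, block {B,C,I} splits into {B,I} and {C}.
Stable partition: {A,F} | {B,I} | {M} | {E,K} | {J} | {L} | {G,H} | {C} — 8 equivalence classes.

8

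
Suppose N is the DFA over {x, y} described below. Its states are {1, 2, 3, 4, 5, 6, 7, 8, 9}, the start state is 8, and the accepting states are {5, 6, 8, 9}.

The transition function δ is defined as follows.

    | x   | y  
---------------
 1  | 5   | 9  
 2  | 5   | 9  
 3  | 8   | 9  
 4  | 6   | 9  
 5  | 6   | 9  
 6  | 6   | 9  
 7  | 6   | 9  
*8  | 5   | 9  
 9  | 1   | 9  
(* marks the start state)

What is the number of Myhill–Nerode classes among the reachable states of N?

3

States {2,3,4,7} cannot be reached from the start state, so discard them.
P0 = {5,6,8,9} | {1}.
Refine {5,6,8,9} on symbol x: members go to different blocks, giving {5,6,8} and {9}.
No further refinement is possible. Final partition (3 blocks): {5,6,8} | {1} | {9}.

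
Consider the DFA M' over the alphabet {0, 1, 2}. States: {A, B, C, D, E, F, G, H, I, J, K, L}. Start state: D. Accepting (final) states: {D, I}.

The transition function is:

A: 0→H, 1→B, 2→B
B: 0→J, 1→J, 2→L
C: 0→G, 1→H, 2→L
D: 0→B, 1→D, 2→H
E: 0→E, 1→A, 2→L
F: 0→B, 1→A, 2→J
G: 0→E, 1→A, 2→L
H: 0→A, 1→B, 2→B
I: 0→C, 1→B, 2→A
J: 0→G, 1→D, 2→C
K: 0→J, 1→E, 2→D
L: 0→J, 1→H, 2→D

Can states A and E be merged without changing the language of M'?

Reachable states from the start: {A,B,C,D,E,G,H,J,L}. Unreachable: {F,I,K} — drop them.
Initial partition by acceptance: {D} | {A,B,C,E,G,H,J,L}.
Split {A,B,C,E,G,H,J,L} by δ(·,1) → {A,B,C,E,G,H,L} and {J}.
Refine {A,B,C,E,G,H,L} on symbol 0: members go to different blocks, giving {A,C,E,G,H} and {B,L}.
Refine {A,C,E,G,H} on symbol 1: members go to different blocks, giving {C,E,G} and {A,H}.
On input 1, block {B,L} splits into {B} and {L}.
The partition is now stable with 6 blocks: {D} | {C,E,G} | {J} | {B} | {A,H} | {L}.
A and E end up in different blocks, so they are distinguishable. For instance, the string '22' is accepted from only E.

No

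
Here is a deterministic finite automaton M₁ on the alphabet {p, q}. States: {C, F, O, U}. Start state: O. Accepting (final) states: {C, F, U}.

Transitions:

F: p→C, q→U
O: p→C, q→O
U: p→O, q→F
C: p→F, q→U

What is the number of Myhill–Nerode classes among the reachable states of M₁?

Initial partition by acceptance: {C,F,U} | {O}.
Split {C,F,U} by δ(·,p) → {C,F} and {U}.
No further refinement is possible. Final partition (3 blocks): {C,F} | {O} | {U}.

3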